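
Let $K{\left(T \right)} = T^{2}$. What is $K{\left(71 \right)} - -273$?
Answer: $5314$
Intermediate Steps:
$K{\left(71 \right)} - -273 = 71^{2} - -273 = 5041 + 273 = 5314$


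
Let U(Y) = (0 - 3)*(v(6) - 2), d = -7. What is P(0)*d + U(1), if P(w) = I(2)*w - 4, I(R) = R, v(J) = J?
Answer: 16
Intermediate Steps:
P(w) = -4 + 2*w (P(w) = 2*w - 4 = -4 + 2*w)
U(Y) = -12 (U(Y) = (0 - 3)*(6 - 2) = -3*4 = -12)
P(0)*d + U(1) = (-4 + 2*0)*(-7) - 12 = (-4 + 0)*(-7) - 12 = -4*(-7) - 12 = 28 - 12 = 16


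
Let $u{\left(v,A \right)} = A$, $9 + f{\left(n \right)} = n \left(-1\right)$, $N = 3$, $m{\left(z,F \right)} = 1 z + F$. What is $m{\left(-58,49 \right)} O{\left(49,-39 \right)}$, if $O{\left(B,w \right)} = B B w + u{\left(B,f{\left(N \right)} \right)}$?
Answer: $842859$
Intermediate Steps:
$m{\left(z,F \right)} = F + z$ ($m{\left(z,F \right)} = z + F = F + z$)
$f{\left(n \right)} = -9 - n$ ($f{\left(n \right)} = -9 + n \left(-1\right) = -9 - n$)
$O{\left(B,w \right)} = -12 + w B^{2}$ ($O{\left(B,w \right)} = B B w - 12 = B^{2} w - 12 = w B^{2} - 12 = -12 + w B^{2}$)
$m{\left(-58,49 \right)} O{\left(49,-39 \right)} = \left(49 - 58\right) \left(-12 - 39 \cdot 49^{2}\right) = - 9 \left(-12 - 93639\right) = \left(-9\right) \left(-93651\right) = 842859$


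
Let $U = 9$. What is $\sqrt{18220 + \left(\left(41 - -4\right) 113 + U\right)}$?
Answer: $\sqrt{23314} \approx 152.69$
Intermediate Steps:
$\sqrt{18220 + \left(\left(41 - -4\right) 113 + U\right)} = \sqrt{18220 + \left(\left(41 - -4\right) 113 + 9\right)} = \sqrt{18220 + \left(\left(41 + 4\right) 113 + 9\right)} = \sqrt{18220 + \left(45 \cdot 113 + 9\right)} = \sqrt{18220 + \left(5085 + 9\right)} = \sqrt{18220 + 5094} = \sqrt{23314}$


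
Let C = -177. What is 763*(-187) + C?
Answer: -142858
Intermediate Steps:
763*(-187) + C = 763*(-187) - 177 = -142681 - 177 = -142858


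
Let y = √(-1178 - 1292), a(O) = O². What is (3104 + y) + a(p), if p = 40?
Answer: 4704 + I*√2470 ≈ 4704.0 + 49.699*I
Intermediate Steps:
y = I*√2470 (y = √(-2470) = I*√2470 ≈ 49.699*I)
(3104 + y) + a(p) = (3104 + I*√2470) + 40² = (3104 + I*√2470) + 1600 = 4704 + I*√2470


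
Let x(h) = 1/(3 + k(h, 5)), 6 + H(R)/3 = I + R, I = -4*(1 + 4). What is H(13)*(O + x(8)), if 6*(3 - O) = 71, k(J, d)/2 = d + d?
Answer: 15769/46 ≈ 342.80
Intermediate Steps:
I = -20 (I = -4*5 = -20)
k(J, d) = 4*d (k(J, d) = 2*(d + d) = 2*(2*d) = 4*d)
H(R) = -78 + 3*R (H(R) = -18 + 3*(-20 + R) = -18 + (-60 + 3*R) = -78 + 3*R)
O = -53/6 (O = 3 - ⅙*71 = 3 - 71/6 = -53/6 ≈ -8.8333)
x(h) = 1/23 (x(h) = 1/(3 + 4*5) = 1/(3 + 20) = 1/23)
H(13)*(O + x(8)) = (-78 + 3*13)*(-53/6 + 1/23) = (-78 + 39)*(-1213/138) = -39*(-1213/138) = 15769/46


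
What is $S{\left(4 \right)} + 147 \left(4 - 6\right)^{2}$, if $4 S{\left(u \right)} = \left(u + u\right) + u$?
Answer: $591$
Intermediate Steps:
$S{\left(u \right)} = \frac{3 u}{4}$ ($S{\left(u \right)} = \frac{\left(u + u\right) + u}{4} = \frac{2 u + u}{4} = \frac{3 u}{4}$)
$S{\left(4 \right)} + 147 \left(4 - 6\right)^{2} = \frac{3}{4} \cdot 4 + 147 \left(4 - 6\right)^{2} = 3 + 147 \left(-2\right)^{2} = 3 + 147 \cdot 4 = 3 + 588 = 591$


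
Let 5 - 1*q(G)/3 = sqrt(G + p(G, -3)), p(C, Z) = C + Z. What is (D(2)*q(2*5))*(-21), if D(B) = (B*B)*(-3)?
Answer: 3780 - 756*sqrt(17) ≈ 662.93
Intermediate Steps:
D(B) = -3*B**2 (D(B) = B**2*(-3) = -3*B**2)
q(G) = 15 - 3*sqrt(-3 + 2*G) (q(G) = 15 - 3*sqrt(G + (G - 3)) = 15 - 3*sqrt(G + (-3 + G)) = 15 - 3*sqrt(-3 + 2*G))
(D(2)*q(2*5))*(-21) = ((-3*2**2)*(15 - 3*sqrt(-3 + 2*(2*5))))*(-21) = ((-3*4)*(15 - 3*sqrt(-3 + 2*10)))*(-21) = -12*(15 - 3*sqrt(-3 + 20))*(-21) = -12*(15 - 3*sqrt(17))*(-21) = (-180 + 36*sqrt(17))*(-21) = 3780 - 756*sqrt(17)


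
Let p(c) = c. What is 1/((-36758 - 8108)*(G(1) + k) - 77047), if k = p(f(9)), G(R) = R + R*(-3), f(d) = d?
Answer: -1/391109 ≈ -2.5568e-6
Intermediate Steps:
G(R) = -2*R (G(R) = R - 3*R = -2*R)
k = 9
1/((-36758 - 8108)*(G(1) + k) - 77047) = 1/((-36758 - 8108)*(-2*1 + 9) - 77047) = 1/(-44866*(-2 + 9) - 77047) = 1/(-44866*7 - 77047) = 1/(-314062 - 77047) = 1/(-391109) = -1/391109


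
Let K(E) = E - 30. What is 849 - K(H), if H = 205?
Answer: 674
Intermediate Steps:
K(E) = -30 + E
849 - K(H) = 849 - (-30 + 205) = 849 - 1*175 = 849 - 175 = 674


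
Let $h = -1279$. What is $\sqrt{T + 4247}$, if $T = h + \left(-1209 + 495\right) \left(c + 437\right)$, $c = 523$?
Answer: $14 i \sqrt{3482} \approx 826.12 i$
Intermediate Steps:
$T = -686719$ ($T = -1279 + \left(-1209 + 495\right) \left(523 + 437\right) = -1279 - 685440 = -686719$)
$\sqrt{T + 4247} = \sqrt{-686719 + 4247} = \sqrt{-682472} = 14 i \sqrt{3482}$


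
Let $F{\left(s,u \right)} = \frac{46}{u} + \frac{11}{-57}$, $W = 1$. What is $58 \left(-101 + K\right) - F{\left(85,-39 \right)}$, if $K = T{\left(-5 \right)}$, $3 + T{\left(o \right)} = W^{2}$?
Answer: $- \frac{1475239}{247} \approx -5972.6$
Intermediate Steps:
$F{\left(s,u \right)} = - \frac{11}{57} + \frac{46}{u}$ ($F{\left(s,u \right)} = \frac{46}{u} + 11 \left(- \frac{1}{57}\right) = \frac{46}{u} - \frac{11}{57} = - \frac{11}{57} + \frac{46}{u}$)
$T{\left(o \right)} = -2$ ($T{\left(o \right)} = -3 + 1^{2} = -3 + 1 = -2$)
$K = -2$
$58 \left(-101 + K\right) - F{\left(85,-39 \right)} = 58 \left(-101 - 2\right) - \left(- \frac{11}{57} + \frac{46}{-39}\right) = 58 \left(-103\right) - \left(- \frac{11}{57} + 46 \left(- \frac{1}{39}\right)\right) = -5974 - \left(- \frac{11}{57} - \frac{46}{39}\right) = -5974 - - \frac{339}{247} = -5974 + \frac{339}{247} = - \frac{1475239}{247}$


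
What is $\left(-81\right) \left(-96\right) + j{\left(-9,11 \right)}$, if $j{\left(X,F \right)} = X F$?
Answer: $7677$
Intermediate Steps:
$j{\left(X,F \right)} = F X$
$\left(-81\right) \left(-96\right) + j{\left(-9,11 \right)} = \left(-81\right) \left(-96\right) + 11 \left(-9\right) = 7776 - 99 = 7677$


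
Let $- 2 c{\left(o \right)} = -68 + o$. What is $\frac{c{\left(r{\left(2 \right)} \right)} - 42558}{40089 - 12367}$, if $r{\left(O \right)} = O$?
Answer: $- \frac{42525}{27722} \approx -1.534$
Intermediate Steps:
$c{\left(o \right)} = 34 - \frac{o}{2}$ ($c{\left(o \right)} = - \frac{-68 + o}{2} = 34 - \frac{o}{2}$)
$\frac{c{\left(r{\left(2 \right)} \right)} - 42558}{40089 - 12367} = \frac{\left(34 - 1\right) - 42558}{40089 - 12367} = \frac{\left(34 - 1\right) - 42558}{27722} = \left(33 - 42558\right) \frac{1}{27722} = \left(-42525\right) \frac{1}{27722} = - \frac{42525}{27722}$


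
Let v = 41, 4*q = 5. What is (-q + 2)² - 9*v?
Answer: -5895/16 ≈ -368.44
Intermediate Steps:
q = 5/4 (q = (¼)*5 = 5/4 ≈ 1.2500)
(-q + 2)² - 9*v = (-1*5/4 + 2)² - 9*41 = (-5/4 + 2)² - 369 = (¾)² - 369 = 9/16 - 369 = -5895/16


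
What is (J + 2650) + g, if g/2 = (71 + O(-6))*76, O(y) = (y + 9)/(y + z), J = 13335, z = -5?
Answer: 294091/11 ≈ 26736.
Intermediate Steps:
O(y) = (9 + y)/(-5 + y) (O(y) = (y + 9)/(y - 5) = (9 + y)/(-5 + y))
g = 118256/11 (g = 2*((71 + (9 - 6)/(-5 - 6))*76) = 2*((71 + 3/(-11))*76) = 2*((71 - 1/11*3)*76) = 2*((71 - 3/11)*76) = 2*((778/11)*76) = 2*(59128/11) = 118256/11 ≈ 10751.)
(J + 2650) + g = (13335 + 2650) + 118256/11 = 15985 + 118256/11 = 294091/11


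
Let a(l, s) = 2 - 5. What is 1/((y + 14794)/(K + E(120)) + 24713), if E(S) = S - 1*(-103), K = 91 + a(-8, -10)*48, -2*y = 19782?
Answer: 170/4206113 ≈ 4.0417e-5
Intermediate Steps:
a(l, s) = -3
y = -9891 (y = -1/2*19782 = -9891)
K = -53 (K = 91 - 3*48 = 91 - 144 = -53)
E(S) = 103 + S (E(S) = S + 103 = 103 + S)
1/((y + 14794)/(K + E(120)) + 24713) = 1/((-9891 + 14794)/(-53 + (103 + 120)) + 24713) = 1/(4903/(-53 + 223) + 24713) = 1/(4903/170 + 24713) = 1/(4206113/170) = 170/4206113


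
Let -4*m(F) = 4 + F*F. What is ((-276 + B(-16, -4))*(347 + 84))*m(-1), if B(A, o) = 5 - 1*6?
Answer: 596935/4 ≈ 1.4923e+5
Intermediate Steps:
B(A, o) = -1 (B(A, o) = 5 - 6 = -1)
m(F) = -1 - F²/4 (m(F) = -(4 + F*F)/4 = -(4 + F²)/4 = -1 - F²/4)
((-276 + B(-16, -4))*(347 + 84))*m(-1) = ((-276 - 1)*(347 + 84))*(-1 - ¼*(-1)²) = (-277*431)*(-1 - ¼*1) = -119387*(-1 - ¼) = -119387*(-5/4) = 596935/4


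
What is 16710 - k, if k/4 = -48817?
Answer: 211978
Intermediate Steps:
k = -195268 (k = 4*(-48817) = -195268)
16710 - k = 16710 - 1*(-195268) = 16710 + 195268 = 211978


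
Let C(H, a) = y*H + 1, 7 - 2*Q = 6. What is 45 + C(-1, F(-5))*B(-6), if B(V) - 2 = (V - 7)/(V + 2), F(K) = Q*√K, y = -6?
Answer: 327/4 ≈ 81.750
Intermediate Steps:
Q = ½ (Q = 7/2 - ½*6 = 7/2 - 3 = ½ ≈ 0.50000)
F(K) = √K/2
C(H, a) = 1 - 6*H (C(H, a) = -6*H + 1 = 1 - 6*H)
B(V) = 2 + (-7 + V)/(2 + V) (B(V) = 2 + (V - 7)/(V + 2) = 2 + (-7 + V)/(2 + V))
45 + C(-1, F(-5))*B(-6) = 45 + (1 - 6*(-1))*(3*(-1 - 6)/(2 - 6)) = 45 + (1 + 6)*(3*(-7)/(-4)) = 45 + 7*(3*(-¼)*(-7)) = 45 + 7*(21/4) = 45 + 147/4 = 327/4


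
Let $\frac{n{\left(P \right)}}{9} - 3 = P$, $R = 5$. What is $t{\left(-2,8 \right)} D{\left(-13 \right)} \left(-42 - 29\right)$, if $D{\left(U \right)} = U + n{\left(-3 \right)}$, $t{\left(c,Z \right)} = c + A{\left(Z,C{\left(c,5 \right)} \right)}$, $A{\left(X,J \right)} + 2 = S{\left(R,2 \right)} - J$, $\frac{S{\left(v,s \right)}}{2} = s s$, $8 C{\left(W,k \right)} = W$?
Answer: $\frac{15691}{4} \approx 3922.8$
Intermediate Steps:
$C{\left(W,k \right)} = \frac{W}{8}$
$S{\left(v,s \right)} = 2 s^{2}$ ($S{\left(v,s \right)} = 2 s s = 2 s^{2}$)
$n{\left(P \right)} = 27 + 9 P$
$A{\left(X,J \right)} = 6 - J$ ($A{\left(X,J \right)} = -2 - \left(-8 + J\right) = 6 - J$)
$t{\left(c,Z \right)} = 6 + \frac{7 c}{8}$ ($t{\left(c,Z \right)} = c - \left(-6 + \frac{c}{8}\right) = 6 + \frac{7 c}{8}$)
$D{\left(U \right)} = U$ ($D{\left(U \right)} = U + \left(27 + 9 \left(-3\right)\right) = U + \left(27 - 27\right) = U + 0 = U$)
$t{\left(-2,8 \right)} D{\left(-13 \right)} \left(-42 - 29\right) = \left(6 + \frac{7}{8} \left(-2\right)\right) \left(-13\right) \left(-42 - 29\right) = \left(6 - \frac{7}{4}\right) \left(-13\right) \left(-42 - 29\right) = \frac{17}{4} \left(-13\right) \left(-71\right) = \left(- \frac{221}{4}\right) \left(-71\right) = \frac{15691}{4}$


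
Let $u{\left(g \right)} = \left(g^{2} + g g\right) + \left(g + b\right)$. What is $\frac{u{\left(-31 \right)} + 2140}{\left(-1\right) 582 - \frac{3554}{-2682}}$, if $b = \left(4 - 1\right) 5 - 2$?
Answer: $- \frac{5423004}{778685} \approx -6.9643$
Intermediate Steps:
$b = 13$ ($b = 3 \cdot 5 - 2 = 15 - 2 = 13$)
$u{\left(g \right)} = 13 + g + 2 g^{2}$ ($u{\left(g \right)} = \left(g^{2} + g g\right) + \left(g + 13\right) = \left(g^{2} + g^{2}\right) + \left(13 + g\right) = 2 g^{2} + \left(13 + g\right) = 13 + g + 2 g^{2}$)
$\frac{u{\left(-31 \right)} + 2140}{\left(-1\right) 582 - \frac{3554}{-2682}} = \frac{\left(13 - 31 + 2 \left(-31\right)^{2}\right) + 2140}{\left(-1\right) 582 - \frac{3554}{-2682}} = \frac{\left(13 - 31 + 2 \cdot 961\right) + 2140}{-582 - - \frac{1777}{1341}} = \frac{\left(13 - 31 + 1922\right) + 2140}{-582 + \frac{1777}{1341}} = \frac{1904 + 2140}{- \frac{778685}{1341}} = 4044 \left(- \frac{1341}{778685}\right) = - \frac{5423004}{778685}$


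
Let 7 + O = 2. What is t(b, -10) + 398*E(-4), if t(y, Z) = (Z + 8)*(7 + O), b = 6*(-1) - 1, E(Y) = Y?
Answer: -1596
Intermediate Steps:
O = -5 (O = -7 + 2 = -5)
b = -7 (b = -6 - 1 = -7)
t(y, Z) = 16 + 2*Z (t(y, Z) = (Z + 8)*(7 - 5) = (8 + Z)*2 = 16 + 2*Z)
t(b, -10) + 398*E(-4) = (16 + 2*(-10)) + 398*(-4) = (16 - 20) - 1592 = -4 - 1592 = -1596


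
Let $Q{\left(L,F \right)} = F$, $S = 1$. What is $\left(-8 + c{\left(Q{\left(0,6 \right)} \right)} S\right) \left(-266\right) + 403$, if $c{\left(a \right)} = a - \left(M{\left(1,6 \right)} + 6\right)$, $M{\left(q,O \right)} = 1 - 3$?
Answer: $1999$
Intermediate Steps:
$M{\left(q,O \right)} = -2$ ($M{\left(q,O \right)} = 1 - 3 = -2$)
$c{\left(a \right)} = -4 + a$ ($c{\left(a \right)} = a - \left(-2 + 6\right) = a - 4 = -4 + a$)
$\left(-8 + c{\left(Q{\left(0,6 \right)} \right)} S\right) \left(-266\right) + 403 = \left(-8 + \left(-4 + 6\right) 1\right) \left(-266\right) + 403 = \left(-8 + 2 \cdot 1\right) \left(-266\right) + 403 = \left(-8 + 2\right) \left(-266\right) + 403 = \left(-6\right) \left(-266\right) + 403 = 1596 + 403 = 1999$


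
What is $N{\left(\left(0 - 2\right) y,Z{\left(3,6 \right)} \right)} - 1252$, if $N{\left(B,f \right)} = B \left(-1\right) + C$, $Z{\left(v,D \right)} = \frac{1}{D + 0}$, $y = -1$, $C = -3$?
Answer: $-1257$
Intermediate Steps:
$Z{\left(v,D \right)} = \frac{1}{D}$
$N{\left(B,f \right)} = -3 - B$ ($N{\left(B,f \right)} = B \left(-1\right) - 3 = - B - 3 = -3 - B$)
$N{\left(\left(0 - 2\right) y,Z{\left(3,6 \right)} \right)} - 1252 = \left(-3 - \left(0 - 2\right) \left(-1\right)\right) - 1252 = \left(-3 - \left(-2\right) \left(-1\right)\right) - 1252 = \left(-3 - 2\right) - 1252 = -5 - 1252 = -1257$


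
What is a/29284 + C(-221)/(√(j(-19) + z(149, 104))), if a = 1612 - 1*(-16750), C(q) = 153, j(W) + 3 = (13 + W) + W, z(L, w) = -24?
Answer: 9181/14642 - 153*I*√13/26 ≈ 0.62703 - 21.217*I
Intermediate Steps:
j(W) = 10 + 2*W (j(W) = -3 + ((13 + W) + W) = -3 + (13 + 2*W) = 10 + 2*W)
a = 18362 (a = 1612 + 16750 = 18362)
a/29284 + C(-221)/(√(j(-19) + z(149, 104))) = 18362/29284 + 153/(√((10 + 2*(-19)) - 24)) = 18362*(1/29284) + 153/(√((10 - 38) - 24)) = 9181/14642 + 153/(√(-28 - 24)) = 9181/14642 + 153/(√(-52)) = 9181/14642 + 153/((2*I*√13)) = 9181/14642 + 153*(-I*√13/26) = 9181/14642 - 153*I*√13/26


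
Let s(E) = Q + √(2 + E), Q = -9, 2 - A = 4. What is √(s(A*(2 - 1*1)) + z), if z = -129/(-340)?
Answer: I*√249135/170 ≈ 2.9361*I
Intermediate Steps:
A = -2 (A = 2 - 1*4 = 2 - 4 = -2)
s(E) = -9 + √(2 + E)
z = 129/340 (z = -129*(-1/340) = 129/340 ≈ 0.37941)
√(s(A*(2 - 1*1)) + z) = √((-9 + √(2 - 2*(2 - 1*1))) + 129/340) = √((-9 + √(2 - 2*(2 - 1))) + 129/340) = √((-9 + √(2 - 2*1)) + 129/340) = √((-9 + √(2 - 2)) + 129/340) = √((-9 + √0) + 129/340) = √((-9 + 0) + 129/340) = √(-9 + 129/340) = √(-2931/340) = I*√249135/170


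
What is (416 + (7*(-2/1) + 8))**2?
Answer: 168100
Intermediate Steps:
(416 + (7*(-2/1) + 8))**2 = (416 + (7*(-2*1) + 8))**2 = (416 + (7*(-2) + 8))**2 = (416 + (-14 + 8))**2 = (416 - 6)**2 = 410**2 = 168100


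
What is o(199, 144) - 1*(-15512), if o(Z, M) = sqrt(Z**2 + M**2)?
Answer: 15512 + sqrt(60337) ≈ 15758.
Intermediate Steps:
o(Z, M) = sqrt(M**2 + Z**2)
o(199, 144) - 1*(-15512) = sqrt(144**2 + 199**2) - 1*(-15512) = sqrt(20736 + 39601) + 15512 = sqrt(60337) + 15512 = 15512 + sqrt(60337)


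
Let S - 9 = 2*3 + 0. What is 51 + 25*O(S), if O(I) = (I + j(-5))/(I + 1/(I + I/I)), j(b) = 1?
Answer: 18691/241 ≈ 77.556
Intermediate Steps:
S = 15 (S = 9 + (2*3 + 0) = 9 + (6 + 0) = 9 + 6 = 15)
O(I) = (1 + I)/(I + 1/(1 + I)) (O(I) = (I + 1)/(I + 1/(I + I/I)) = (1 + I)/(I + 1/(I + 1)) = (1 + I)/(I + 1/(1 + I)))
51 + 25*O(S) = 51 + 25*((1 + 15**2 + 2*15)/(1 + 15 + 15**2)) = 51 + 25*((1 + 225 + 30)/(1 + 15 + 225)) = 51 + 25*(256/241) = 51 + 6400/241 = 18691/241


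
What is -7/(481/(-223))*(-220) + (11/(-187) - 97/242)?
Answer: -1413739451/1978834 ≈ -714.43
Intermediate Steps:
-7/(481/(-223))*(-220) + (11/(-187) - 97/242) = -7/(481*(-1/223))*(-220) + (11*(-1/187) - 97*1/242) = -7/(-481/223)*(-220) + (-1/17 - 97/242) = -7*(-223/481)*(-220) - 1891/4114 = (1561/481)*(-220) - 1891/4114 = -343420/481 - 1891/4114 = -1413739451/1978834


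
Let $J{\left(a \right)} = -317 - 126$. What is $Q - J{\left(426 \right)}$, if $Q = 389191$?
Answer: $389634$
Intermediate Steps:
$J{\left(a \right)} = -443$ ($J{\left(a \right)} = -317 - 126 = -443$)
$Q - J{\left(426 \right)} = 389191 - -443 = 389191 + 443 = 389634$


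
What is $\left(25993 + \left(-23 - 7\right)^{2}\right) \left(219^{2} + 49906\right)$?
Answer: $2631937231$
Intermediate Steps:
$\left(25993 + \left(-23 - 7\right)^{2}\right) \left(219^{2} + 49906\right) = \left(25993 + \left(-30\right)^{2}\right) \left(47961 + 49906\right) = \left(25993 + 900\right) 97867 = 26893 \cdot 97867 = 2631937231$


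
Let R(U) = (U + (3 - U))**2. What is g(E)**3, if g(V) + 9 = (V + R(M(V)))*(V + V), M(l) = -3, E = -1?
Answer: -15625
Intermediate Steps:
R(U) = 9 (R(U) = 3**2 = 9)
g(V) = -9 + 2*V*(9 + V) (g(V) = -9 + (V + 9)*(V + V) = -9 + (9 + V)*(2*V) = -9 + 2*V*(9 + V))
g(E)**3 = (-9 + 2*(-1)**2 + 18*(-1))**3 = (-9 + 2*1 - 18)**3 = (-9 + 2 - 18)**3 = (-25)**3 = -15625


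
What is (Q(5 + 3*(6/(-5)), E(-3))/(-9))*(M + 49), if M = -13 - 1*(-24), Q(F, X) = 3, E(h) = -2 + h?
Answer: -20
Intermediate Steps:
M = 11 (M = -13 + 24 = 11)
(Q(5 + 3*(6/(-5)), E(-3))/(-9))*(M + 49) = (3/(-9))*(11 + 49) = (3*(-1/9))*60 = -1/3*60 = -20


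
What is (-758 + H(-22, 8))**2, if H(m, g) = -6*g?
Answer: 649636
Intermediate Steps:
(-758 + H(-22, 8))**2 = (-758 - 6*8)**2 = (-758 - 48)**2 = (-806)**2 = 649636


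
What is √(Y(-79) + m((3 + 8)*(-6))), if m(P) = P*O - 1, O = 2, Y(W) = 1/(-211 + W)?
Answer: I*√11185590/290 ≈ 11.533*I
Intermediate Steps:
m(P) = -1 + 2*P (m(P) = P*2 - 1 = 2*P - 1 = -1 + 2*P)
√(Y(-79) + m((3 + 8)*(-6))) = √(1/(-211 - 79) + (-1 + 2*((3 + 8)*(-6)))) = √(1/(-290) + (-1 + 2*(11*(-6)))) = √(-1/290 + (-1 + 2*(-66))) = √(-1/290 + (-1 - 132)) = √(-1/290 - 133) = √(-38571/290) = I*√11185590/290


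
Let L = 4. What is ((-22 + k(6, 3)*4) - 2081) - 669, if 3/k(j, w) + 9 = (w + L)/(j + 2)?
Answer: -180276/65 ≈ -2773.5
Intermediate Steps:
k(j, w) = 3/(-9 + (4 + w)/(2 + j)) (k(j, w) = 3/(-9 + (w + 4)/(j + 2)) = 3/(-9 + (4 + w)/(2 + j)))
((-22 + k(6, 3)*4) - 2081) - 669 = ((-22 + (3*(2 + 6)/(-14 + 3 - 9*6))*4) - 2081) - 669 = ((-22 + (3*8/(-14 + 3 - 54))*4) - 2081) - 669 = ((-22 + (3*8/(-65))*4) - 2081) - 669 = ((-22 + (3*(-1/65)*8)*4) - 2081) - 669 = ((-22 - 24/65*4) - 2081) - 669 = ((-22 - 96/65) - 2081) - 669 = (-1526/65 - 2081) - 669 = -136791/65 - 669 = -180276/65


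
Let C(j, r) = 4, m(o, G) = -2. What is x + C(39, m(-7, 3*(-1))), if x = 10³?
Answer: 1004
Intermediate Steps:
x = 1000
x + C(39, m(-7, 3*(-1))) = 1000 + 4 = 1004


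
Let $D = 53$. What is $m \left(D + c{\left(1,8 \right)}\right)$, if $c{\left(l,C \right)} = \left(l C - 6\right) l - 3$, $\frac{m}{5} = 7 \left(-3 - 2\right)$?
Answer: $-9100$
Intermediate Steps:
$m = -175$ ($m = 5 \cdot 7 \left(-3 - 2\right) = 5 \cdot 7 \left(-5\right) = 5 \left(-35\right) = -175$)
$c{\left(l,C \right)} = -3 + l \left(-6 + C l\right)$ ($c{\left(l,C \right)} = \left(C l - 6\right) l - 3 = \left(-6 + C l\right) l - 3 = l \left(-6 + C l\right) - 3 = -3 + l \left(-6 + C l\right)$)
$m \left(D + c{\left(1,8 \right)}\right) = - 175 \left(53 - \left(9 - 8\right)\right) = - 175 \left(53 - 1\right) = \left(-175\right) 52 = -9100$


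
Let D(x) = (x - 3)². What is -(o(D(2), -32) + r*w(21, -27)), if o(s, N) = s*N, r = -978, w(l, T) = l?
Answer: 20570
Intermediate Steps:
D(x) = (-3 + x)²
o(s, N) = N*s
-(o(D(2), -32) + r*w(21, -27)) = -(-32*(-3 + 2)² - 978*21) = -(-32*(-1)² - 20538) = -(-32*1 - 20538) = -(-32 - 20538) = -1*(-20570) = 20570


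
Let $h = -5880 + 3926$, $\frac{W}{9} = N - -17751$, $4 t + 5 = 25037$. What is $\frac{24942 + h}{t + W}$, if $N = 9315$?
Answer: $\frac{5747}{62463} \approx 0.092006$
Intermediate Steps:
$t = 6258$ ($t = - \frac{5}{4} + \frac{1}{4} \cdot 25037 = - \frac{5}{4} + \frac{25037}{4} = 6258$)
$W = 243594$ ($W = 9 \left(9315 - -17751\right) = 9 \left(9315 + 17751\right) = 9 \cdot 27066 = 243594$)
$h = -1954$
$\frac{24942 + h}{t + W} = \frac{24942 - 1954}{6258 + 243594} = \frac{22988}{249852} = 22988 \cdot \frac{1}{249852} = \frac{5747}{62463}$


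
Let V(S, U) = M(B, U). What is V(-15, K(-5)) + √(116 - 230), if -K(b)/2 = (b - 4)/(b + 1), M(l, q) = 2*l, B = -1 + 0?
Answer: -2 + I*√114 ≈ -2.0 + 10.677*I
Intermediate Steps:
B = -1
K(b) = -2*(-4 + b)/(1 + b) (K(b) = -2*(b - 4)/(b + 1) = -2*(-4 + b)/(1 + b))
V(S, U) = -2 (V(S, U) = 2*(-1) = -2)
V(-15, K(-5)) + √(116 - 230) = -2 + √(116 - 230) = -2 + √(-114) = -2 + I*√114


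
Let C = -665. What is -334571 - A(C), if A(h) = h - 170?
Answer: -333736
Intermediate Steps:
A(h) = -170 + h
-334571 - A(C) = -334571 - (-170 - 665) = -334571 - 1*(-835) = -334571 + 835 = -333736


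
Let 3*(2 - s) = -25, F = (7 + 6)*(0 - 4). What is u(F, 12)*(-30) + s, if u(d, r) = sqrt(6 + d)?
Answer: 31/3 - 30*I*sqrt(46) ≈ 10.333 - 203.47*I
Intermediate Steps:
F = -52 (F = 13*(-4) = -52)
s = 31/3 (s = 2 - 1/3*(-25) = 2 + 25/3 = 31/3 ≈ 10.333)
u(F, 12)*(-30) + s = sqrt(6 - 52)*(-30) + 31/3 = sqrt(-46)*(-30) + 31/3 = (I*sqrt(46))*(-30) + 31/3 = -30*I*sqrt(46) + 31/3 = 31/3 - 30*I*sqrt(46)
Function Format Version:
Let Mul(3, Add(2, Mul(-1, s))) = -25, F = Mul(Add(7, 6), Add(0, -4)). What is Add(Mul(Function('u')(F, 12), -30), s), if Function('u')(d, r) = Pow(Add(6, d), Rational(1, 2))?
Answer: Add(Rational(31, 3), Mul(-30, I, Pow(46, Rational(1, 2)))) ≈ Add(10.333, Mul(-203.47, I))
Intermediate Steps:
F = -52 (F = Mul(13, -4) = -52)
s = Rational(31, 3) (s = Add(2, Mul(Rational(-1, 3), -25)) = Add(2, Rational(25, 3)) = Rational(31, 3) ≈ 10.333)
Add(Mul(Function('u')(F, 12), -30), s) = Add(Mul(Pow(Add(6, -52), Rational(1, 2)), -30), Rational(31, 3)) = Add(Mul(Pow(-46, Rational(1, 2)), -30), Rational(31, 3)) = Add(Mul(Mul(I, Pow(46, Rational(1, 2))), -30), Rational(31, 3)) = Add(Mul(-30, I, Pow(46, Rational(1, 2))), Rational(31, 3)) = Add(Rational(31, 3), Mul(-30, I, Pow(46, Rational(1, 2))))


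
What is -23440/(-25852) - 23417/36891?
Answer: 64837189/238426533 ≈ 0.27194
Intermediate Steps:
-23440/(-25852) - 23417/36891 = -23440*(-1/25852) - 23417*1/36891 = 5860/6463 - 23417/36891 = 64837189/238426533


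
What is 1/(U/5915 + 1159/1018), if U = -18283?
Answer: -6021470/11756609 ≈ -0.51218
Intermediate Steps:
1/(U/5915 + 1159/1018) = 1/(-18283/5915 + 1159/1018) = 1/(-11756609/6021470) = -6021470/11756609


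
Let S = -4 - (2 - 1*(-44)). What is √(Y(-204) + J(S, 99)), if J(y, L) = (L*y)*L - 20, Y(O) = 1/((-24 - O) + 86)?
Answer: 3*I*√3852821406/266 ≈ 700.05*I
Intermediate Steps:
Y(O) = 1/(62 - O)
S = -50 (S = -4 - (2 + 44) = -4 - 1*46 = -4 - 46 = -50)
J(y, L) = -20 + y*L² (J(y, L) = y*L² - 20 = -20 + y*L²)
√(Y(-204) + J(S, 99)) = √(-1/(-62 - 204) + (-20 - 50*99²)) = √(-1/(-266) + (-20 - 50*9801)) = √(-1*(-1/266) + (-20 - 490050)) = √(1/266 - 490070) = √(-130358619/266) = 3*I*√3852821406/266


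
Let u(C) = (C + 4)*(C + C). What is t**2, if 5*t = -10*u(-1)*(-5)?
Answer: 3600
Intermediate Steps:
u(C) = 2*C*(4 + C) (u(C) = (4 + C)*(2*C) = 2*C*(4 + C))
t = -60 (t = (-20*(-1)*(4 - 1)*(-5))/5 = (-20*(-1)*3*(-5))/5 = (-10*(-6)*(-5))/5 = (60*(-5))/5 = (1/5)*(-300) = -60)
t**2 = (-60)**2 = 3600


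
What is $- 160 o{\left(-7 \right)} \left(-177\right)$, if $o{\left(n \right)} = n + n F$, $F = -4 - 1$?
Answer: $792960$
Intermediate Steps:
$F = -5$
$o{\left(n \right)} = - 4 n$ ($o{\left(n \right)} = n + n \left(-5\right) = n - 5 n = - 4 n$)
$- 160 o{\left(-7 \right)} \left(-177\right) = - 160 \left(\left(-4\right) \left(-7\right)\right) \left(-177\right) = \left(-160\right) 28 \left(-177\right) = \left(-4480\right) \left(-177\right) = 792960$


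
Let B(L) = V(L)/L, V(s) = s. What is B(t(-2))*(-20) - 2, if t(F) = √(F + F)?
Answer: -22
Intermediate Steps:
t(F) = √2*√F (t(F) = √(2*F) = √2*√F)
B(L) = 1 (B(L) = L/L = 1)
B(t(-2))*(-20) - 2 = 1*(-20) - 2 = -20 - 2 = -22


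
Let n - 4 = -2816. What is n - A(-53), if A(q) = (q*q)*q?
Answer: 146065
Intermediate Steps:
n = -2812 (n = 4 - 2816 = -2812)
A(q) = q³ (A(q) = q²*q = q³)
n - A(-53) = -2812 - 1*(-53)³ = -2812 - 1*(-148877) = -2812 + 148877 = 146065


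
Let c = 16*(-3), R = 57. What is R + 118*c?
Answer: -5607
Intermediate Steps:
c = -48
R + 118*c = 57 + 118*(-48) = 57 - 5664 = -5607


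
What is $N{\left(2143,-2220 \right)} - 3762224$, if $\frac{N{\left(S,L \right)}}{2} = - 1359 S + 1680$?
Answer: $-9583538$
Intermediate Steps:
$N{\left(S,L \right)} = 3360 - 2718 S$ ($N{\left(S,L \right)} = 2 \left(- 1359 S + 1680\right) = 2 \left(1680 - 1359 S\right) = 3360 - 2718 S$)
$N{\left(2143,-2220 \right)} - 3762224 = \left(3360 - 5824674\right) - 3762224 = -5821314 - 3762224 = -9583538$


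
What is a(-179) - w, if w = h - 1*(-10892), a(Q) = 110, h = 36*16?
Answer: -11358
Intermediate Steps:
h = 576
w = 11468 (w = 576 - 1*(-10892) = 576 + 10892 = 11468)
a(-179) - w = 110 - 1*11468 = 110 - 11468 = -11358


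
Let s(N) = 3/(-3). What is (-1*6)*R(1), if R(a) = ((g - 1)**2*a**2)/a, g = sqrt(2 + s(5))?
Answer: 0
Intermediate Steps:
s(N) = -1 (s(N) = 3*(-1/3) = -1)
g = 1 (g = sqrt(2 - 1) = sqrt(1) = 1)
R(a) = 0 (R(a) = ((1 - 1)**2*a**2)/a = (0**2*a**2)/a = (0*a**2)/a = 0/a = 0)
(-1*6)*R(1) = -1*6*0 = -6*0 = 0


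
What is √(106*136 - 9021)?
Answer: √5395 ≈ 73.451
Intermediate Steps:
√(106*136 - 9021) = √(14416 - 9021) = √5395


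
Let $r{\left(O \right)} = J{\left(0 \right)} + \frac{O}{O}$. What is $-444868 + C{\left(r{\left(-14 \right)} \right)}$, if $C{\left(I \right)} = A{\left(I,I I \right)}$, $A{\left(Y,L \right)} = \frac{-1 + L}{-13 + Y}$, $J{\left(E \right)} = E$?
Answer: $-444868$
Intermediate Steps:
$A{\left(Y,L \right)} = \frac{-1 + L}{-13 + Y}$
$r{\left(O \right)} = 1$ ($r{\left(O \right)} = 0 + \frac{O}{O} = 0 + 1 = 1$)
$C{\left(I \right)} = \frac{-1 + I^{2}}{-13 + I}$ ($C{\left(I \right)} = \frac{-1 + I I}{-13 + I} = \frac{-1 + I^{2}}{-13 + I}$)
$-444868 + C{\left(r{\left(-14 \right)} \right)} = -444868 + \frac{-1 + 1^{2}}{-13 + 1} = -444868 + \frac{-1 + 1}{-12} = -444868 - 0 = -444868 + 0 = -444868$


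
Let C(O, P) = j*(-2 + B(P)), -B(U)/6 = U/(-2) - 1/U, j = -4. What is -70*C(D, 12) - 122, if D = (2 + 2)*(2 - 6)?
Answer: 9538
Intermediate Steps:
B(U) = 3*U + 6/U (B(U) = -6*(U/(-2) - 1/U) = -6*(U*(-½) - 1/U) = -6*(-U/2 - 1/U) = -6*(-1/U - U/2) = 3*U + 6/U)
D = -16 (D = 4*(-4) = -16)
C(O, P) = 8 - 24/P - 12*P (C(O, P) = -4*(-2 + (3*P + 6/P)) = -4*(-2 + 3*P + 6/P) = 8 - 24/P - 12*P)
-70*C(D, 12) - 122 = -70*(8 - 24/12 - 12*12) - 122 = -70*(8 - 24*1/12 - 144) - 122 = -70*(8 - 2 - 144) - 122 = -70*(-138) - 122 = 9660 - 122 = 9538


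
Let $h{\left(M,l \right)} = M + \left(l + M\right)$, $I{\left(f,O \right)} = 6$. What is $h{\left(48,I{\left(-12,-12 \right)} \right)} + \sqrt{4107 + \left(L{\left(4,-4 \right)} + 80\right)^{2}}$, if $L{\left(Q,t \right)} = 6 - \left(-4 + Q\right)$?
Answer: $102 + \sqrt{11503} \approx 209.25$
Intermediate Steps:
$L{\left(Q,t \right)} = 10 - Q$ ($L{\left(Q,t \right)} = 6 - \left(-4 + Q\right) = 10 - Q$)
$h{\left(M,l \right)} = l + 2 M$ ($h{\left(M,l \right)} = M + \left(M + l\right) = l + 2 M$)
$h{\left(48,I{\left(-12,-12 \right)} \right)} + \sqrt{4107 + \left(L{\left(4,-4 \right)} + 80\right)^{2}} = \left(6 + 2 \cdot 48\right) + \sqrt{4107 + \left(\left(10 - 4\right) + 80\right)^{2}} = \left(6 + 96\right) + \sqrt{4107 + \left(\left(10 - 4\right) + 80\right)^{2}} = 102 + \sqrt{4107 + \left(6 + 80\right)^{2}} = 102 + \sqrt{4107 + 86^{2}} = 102 + \sqrt{4107 + 7396} = 102 + \sqrt{11503}$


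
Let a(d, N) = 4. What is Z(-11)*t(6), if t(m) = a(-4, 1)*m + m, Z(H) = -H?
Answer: 330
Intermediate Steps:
t(m) = 5*m (t(m) = 4*m + m = 5*m)
Z(-11)*t(6) = (-1*(-11))*(5*6) = 11*30 = 330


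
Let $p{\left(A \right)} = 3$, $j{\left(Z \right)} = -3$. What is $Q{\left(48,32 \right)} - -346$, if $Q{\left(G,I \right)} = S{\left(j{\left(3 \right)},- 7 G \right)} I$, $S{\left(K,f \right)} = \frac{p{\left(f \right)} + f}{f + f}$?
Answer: $\frac{2533}{7} \approx 361.86$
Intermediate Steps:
$S{\left(K,f \right)} = \frac{3 + f}{2 f}$ ($S{\left(K,f \right)} = \frac{3 + f}{f + f} = \frac{3 + f}{2 f}$)
$Q{\left(G,I \right)} = - \frac{I \left(3 - 7 G\right)}{14 G}$ ($Q{\left(G,I \right)} = \frac{3 - 7 G}{2 \left(- 7 G\right)} I = \frac{- \frac{1}{7 G} \left(3 - 7 G\right)}{2} I = - \frac{3 - 7 G}{14 G} I = - \frac{I \left(3 - 7 G\right)}{14 G}$)
$Q{\left(48,32 \right)} - -346 = \frac{1}{14} \cdot 32 \cdot \frac{1}{48} \left(-3 + 7 \cdot 48\right) - -346 = \frac{1}{14} \cdot 32 \cdot \frac{1}{48} \left(-3 + 336\right) + 346 = \frac{1}{14} \cdot 32 \cdot \frac{1}{48} \cdot 333 + 346 = \frac{111}{7} + 346 = \frac{2533}{7}$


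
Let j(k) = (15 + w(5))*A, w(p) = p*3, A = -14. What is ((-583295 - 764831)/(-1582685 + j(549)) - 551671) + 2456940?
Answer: 3016242228371/1583105 ≈ 1.9053e+6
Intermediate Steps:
w(p) = 3*p
j(k) = -420 (j(k) = (15 + 3*5)*(-14) = (15 + 15)*(-14) = 30*(-14) = -420)
((-583295 - 764831)/(-1582685 + j(549)) - 551671) + 2456940 = ((-583295 - 764831)/(-1582685 - 420) - 551671) + 2456940 = (-1348126/(-1583105) - 551671) + 2456940 = (-1348126*(-1/1583105) - 551671) + 2456940 = (1348126/1583105 - 551671) + 2456940 = -873351770329/1583105 + 2456940 = 3016242228371/1583105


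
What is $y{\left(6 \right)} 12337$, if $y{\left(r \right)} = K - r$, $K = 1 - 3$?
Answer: $-98696$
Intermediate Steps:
$K = -2$ ($K = 1 - 3 = -2$)
$y{\left(r \right)} = -2 - r$
$y{\left(6 \right)} 12337 = \left(-2 - 6\right) 12337 = \left(-8\right) 12337 = -98696$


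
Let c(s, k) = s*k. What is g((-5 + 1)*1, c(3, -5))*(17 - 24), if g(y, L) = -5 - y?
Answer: 7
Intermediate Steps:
c(s, k) = k*s
g((-5 + 1)*1, c(3, -5))*(17 - 24) = (-5 - (-5 + 1))*(17 - 24) = (-5 - (-4))*(-7) = (-5 - 1*(-4))*(-7) = (-5 + 4)*(-7) = -1*(-7) = 7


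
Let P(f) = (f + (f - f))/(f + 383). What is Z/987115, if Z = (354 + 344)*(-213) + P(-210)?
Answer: -25720812/170770895 ≈ -0.15062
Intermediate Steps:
P(f) = f/(383 + f) (P(f) = (f + 0)/(383 + f) = f/(383 + f))
Z = -25720812/173 (Z = (354 + 344)*(-213) - 210/(383 - 210) = 698*(-213) - 210/173 = -148674 - 210*1/173 = -148674 - 210/173 = -25720812/173 ≈ -1.4868e+5)
Z/987115 = -25720812/173/987115 = -25720812/173*1/987115 = -25720812/170770895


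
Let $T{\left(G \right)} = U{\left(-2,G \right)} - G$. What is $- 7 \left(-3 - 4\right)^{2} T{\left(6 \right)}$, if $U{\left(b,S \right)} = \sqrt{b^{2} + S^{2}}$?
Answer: $2058 - 686 \sqrt{10} \approx -111.32$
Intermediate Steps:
$U{\left(b,S \right)} = \sqrt{S^{2} + b^{2}}$
$T{\left(G \right)} = \sqrt{4 + G^{2}} - G$ ($T{\left(G \right)} = \sqrt{G^{2} + \left(-2\right)^{2}} - G = \sqrt{G^{2} + 4} - G = \sqrt{4 + G^{2}} - G$)
$- 7 \left(-3 - 4\right)^{2} T{\left(6 \right)} = - 7 \left(-3 - 4\right)^{2} \left(\sqrt{4 + 6^{2}} - 6\right) = - 7 \left(-7\right)^{2} \left(\sqrt{4 + 36} - 6\right) = \left(-7\right) 49 \left(\sqrt{40} - 6\right) = - 343 \left(2 \sqrt{10} - 6\right) = - 343 \left(-6 + 2 \sqrt{10}\right) = 2058 - 686 \sqrt{10}$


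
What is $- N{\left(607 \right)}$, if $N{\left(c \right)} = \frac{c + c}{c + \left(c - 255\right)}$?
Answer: $- \frac{1214}{959} \approx -1.2659$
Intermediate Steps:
$N{\left(c \right)} = \frac{2 c}{-255 + 2 c}$ ($N{\left(c \right)} = \frac{2 c}{c + \left(-255 + c\right)} = \frac{2 c}{-255 + 2 c}$)
$- N{\left(607 \right)} = - \frac{2 \cdot 607}{-255 + 2 \cdot 607} = - \frac{2 \cdot 607}{-255 + 1214} = - \frac{2 \cdot 607}{959} = \left(-1\right) \frac{1214}{959} = - \frac{1214}{959}$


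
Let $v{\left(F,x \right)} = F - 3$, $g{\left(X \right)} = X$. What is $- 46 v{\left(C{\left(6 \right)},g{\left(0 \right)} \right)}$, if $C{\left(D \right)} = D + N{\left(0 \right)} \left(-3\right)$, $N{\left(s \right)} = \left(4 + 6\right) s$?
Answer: $-138$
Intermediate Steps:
$N{\left(s \right)} = 10 s$
$C{\left(D \right)} = D$ ($C{\left(D \right)} = D + 10 \cdot 0 \left(-3\right) = D + 0 \left(-3\right) = D + 0 = D$)
$v{\left(F,x \right)} = -3 + F$
$- 46 v{\left(C{\left(6 \right)},g{\left(0 \right)} \right)} = - 46 \left(-3 + 6\right) = \left(-46\right) 3 = -138$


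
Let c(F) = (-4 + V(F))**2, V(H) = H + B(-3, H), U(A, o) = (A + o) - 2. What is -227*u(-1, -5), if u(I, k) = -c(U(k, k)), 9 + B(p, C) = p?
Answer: 177968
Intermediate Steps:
U(A, o) = -2 + A + o
B(p, C) = -9 + p
V(H) = -12 + H (V(H) = H + (-9 - 3) = H - 12 = -12 + H)
c(F) = (-16 + F)**2 (c(F) = (-4 + (-12 + F))**2 = (-16 + F)**2)
u(I, k) = -(-18 + 2*k)**2 (u(I, k) = -(-16 + (-2 + k + k))**2 = -(-16 + (-2 + 2*k))**2 = -(-18 + 2*k)**2)
-227*u(-1, -5) = -(-908)*(-9 - 5)**2 = -(-908)*(-14)**2 = -(-908)*196 = -227*(-784) = 177968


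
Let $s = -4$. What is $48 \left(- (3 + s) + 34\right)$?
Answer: $1680$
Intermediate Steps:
$48 \left(- (3 + s) + 34\right) = 48 \left(- (3 - 4) + 34\right) = 48 \left(\left(-1\right) \left(-1\right) + 34\right) = 48 \left(1 + 34\right) = 48 \cdot 35 = 1680$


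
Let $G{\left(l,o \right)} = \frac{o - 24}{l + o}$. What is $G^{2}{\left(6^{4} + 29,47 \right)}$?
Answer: $\frac{529}{1882384} \approx 0.00028103$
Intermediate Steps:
$G{\left(l,o \right)} = \frac{-24 + o}{l + o}$
$G^{2}{\left(6^{4} + 29,47 \right)} = \left(\frac{-24 + 47}{\left(6^{4} + 29\right) + 47}\right)^{2} = \left(\frac{1}{\left(1296 + 29\right) + 47} \cdot 23\right)^{2} = \left(\frac{1}{1325 + 47} \cdot 23\right)^{2} = \left(\frac{1}{1372} \cdot 23\right)^{2} = \left(\frac{23}{1372}\right)^{2} = \frac{529}{1882384}$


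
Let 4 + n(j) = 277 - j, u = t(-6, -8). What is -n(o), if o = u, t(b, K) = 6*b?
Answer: -309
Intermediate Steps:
u = -36 (u = 6*(-6) = -36)
o = -36
n(j) = 273 - j (n(j) = -4 + (277 - j) = 273 - j)
-n(o) = -(273 - 1*(-36)) = -(273 + 36) = -1*309 = -309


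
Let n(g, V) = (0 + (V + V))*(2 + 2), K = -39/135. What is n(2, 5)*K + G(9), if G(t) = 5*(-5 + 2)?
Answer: -239/9 ≈ -26.556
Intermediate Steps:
K = -13/45 (K = -39*1/135 = -13/45 ≈ -0.28889)
n(g, V) = 8*V (n(g, V) = (0 + 2*V)*4 = (2*V)*4 = 8*V)
G(t) = -15 (G(t) = 5*(-3) = -15)
n(2, 5)*K + G(9) = (8*5)*(-13/45) - 15 = 40*(-13/45) - 15 = -104/9 - 15 = -239/9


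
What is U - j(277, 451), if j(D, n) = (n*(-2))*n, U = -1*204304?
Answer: 202498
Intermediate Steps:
U = -204304
j(D, n) = -2*n² (j(D, n) = (-2*n)*n = -2*n²)
U - j(277, 451) = -204304 - (-2)*451² = -204304 - (-2)*203401 = -204304 - 1*(-406802) = -204304 + 406802 = 202498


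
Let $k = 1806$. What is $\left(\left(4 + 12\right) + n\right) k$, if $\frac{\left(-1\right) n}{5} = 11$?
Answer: $-70434$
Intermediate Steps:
$n = -55$ ($n = \left(-5\right) 11 = -55$)
$\left(\left(4 + 12\right) + n\right) k = \left(\left(4 + 12\right) - 55\right) 1806 = \left(16 - 55\right) 1806 = \left(-39\right) 1806 = -70434$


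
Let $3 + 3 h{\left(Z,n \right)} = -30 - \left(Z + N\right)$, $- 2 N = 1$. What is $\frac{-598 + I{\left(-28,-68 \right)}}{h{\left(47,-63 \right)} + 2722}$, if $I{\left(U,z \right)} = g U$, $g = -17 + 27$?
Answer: $- \frac{1756}{5391} \approx -0.32573$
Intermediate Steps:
$N = - \frac{1}{2}$ ($N = \left(- \frac{1}{2}\right) 1 = - \frac{1}{2} \approx -0.5$)
$g = 10$
$I{\left(U,z \right)} = 10 U$
$h{\left(Z,n \right)} = - \frac{65}{6} - \frac{Z}{3}$ ($h{\left(Z,n \right)} = -1 + \frac{-30 - \left(Z - \frac{1}{2}\right)}{3} = -1 + \frac{-30 - \left(- \frac{1}{2} + Z\right)}{3} = -1 + \frac{- \frac{59}{2} - Z}{3} = -1 - \left(\frac{59}{6} + \frac{Z}{3}\right) = - \frac{65}{6} - \frac{Z}{3}$)
$\frac{-598 + I{\left(-28,-68 \right)}}{h{\left(47,-63 \right)} + 2722} = \frac{-598 + 10 \left(-28\right)}{\left(- \frac{65}{6} - \frac{47}{3}\right) + 2722} = \frac{-598 - 280}{\left(- \frac{65}{6} - \frac{47}{3}\right) + 2722} = - \frac{878}{- \frac{53}{2} + 2722} = - \frac{878}{\frac{5391}{2}} = \left(-878\right) \frac{2}{5391} = - \frac{1756}{5391}$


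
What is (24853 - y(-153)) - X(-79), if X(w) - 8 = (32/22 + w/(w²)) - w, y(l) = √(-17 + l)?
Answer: 21520401/869 - I*√170 ≈ 24765.0 - 13.038*I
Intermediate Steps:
X(w) = 104/11 + 1/w - w (X(w) = 8 + ((32/22 + w/(w²)) - w) = 8 + ((32*(1/22) + w/w²) - w) = 8 + ((16/11 + 1/w) - w) = 8 + (16/11 + 1/w - w) = 104/11 + 1/w - w)
(24853 - y(-153)) - X(-79) = (24853 - √(-17 - 153)) - (104/11 + 1/(-79) - 1*(-79)) = (24853 - √(-170)) - (104/11 - 1/79 + 79) = (24853 - I*√170) - 1*76856/869 = (24853 - I*√170) - 76856/869 = 21520401/869 - I*√170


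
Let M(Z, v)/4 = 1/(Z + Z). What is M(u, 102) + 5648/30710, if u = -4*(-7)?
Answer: 54891/214970 ≈ 0.25534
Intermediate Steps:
u = 28
M(Z, v) = 2/Z (M(Z, v) = 4/(Z + Z) = 4/((2*Z)) = 4*(1/(2*Z)) = 2/Z)
M(u, 102) + 5648/30710 = 2/28 + 5648/30710 = 2*(1/28) + 5648*(1/30710) = 1/14 + 2824/15355 = 54891/214970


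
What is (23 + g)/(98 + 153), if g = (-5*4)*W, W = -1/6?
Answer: 79/753 ≈ 0.10491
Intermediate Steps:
W = -⅙ (W = -1*⅙ = -⅙ ≈ -0.16667)
g = 10/3 (g = -5*4*(-⅙) = -20*(-⅙) = 10/3 ≈ 3.3333)
(23 + g)/(98 + 153) = (23 + 10/3)/(98 + 153) = (79/3)/251 = (79/3)*(1/251) = 79/753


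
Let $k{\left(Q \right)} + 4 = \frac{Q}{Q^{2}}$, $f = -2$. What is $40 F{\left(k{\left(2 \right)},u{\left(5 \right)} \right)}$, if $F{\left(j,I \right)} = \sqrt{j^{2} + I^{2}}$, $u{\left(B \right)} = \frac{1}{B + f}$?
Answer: $\frac{20 \sqrt{445}}{3} \approx 140.63$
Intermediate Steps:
$k{\left(Q \right)} = -4 + \frac{1}{Q}$ ($k{\left(Q \right)} = -4 + \frac{Q}{Q^{2}} = -4 + \frac{1}{Q}$)
$u{\left(B \right)} = \frac{1}{-2 + B}$ ($u{\left(B \right)} = \frac{1}{B - 2} = \frac{1}{-2 + B}$)
$F{\left(j,I \right)} = \sqrt{I^{2} + j^{2}}$
$40 F{\left(k{\left(2 \right)},u{\left(5 \right)} \right)} = 40 \sqrt{\left(\frac{1}{-2 + 5}\right)^{2} + \left(-4 + \frac{1}{2}\right)^{2}} = 40 \sqrt{\left(\frac{1}{3}\right)^{2} + \left(-4 + \frac{1}{2}\right)^{2}} = 40 \sqrt{\left(\frac{1}{3}\right)^{2} + \left(- \frac{7}{2}\right)^{2}} = 40 \sqrt{\frac{1}{9} + \frac{49}{4}} = 40 \sqrt{\frac{445}{36}} = 40 \frac{\sqrt{445}}{6} = \frac{20 \sqrt{445}}{3}$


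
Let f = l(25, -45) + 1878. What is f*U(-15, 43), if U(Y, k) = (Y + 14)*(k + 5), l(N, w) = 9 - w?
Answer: -92736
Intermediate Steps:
U(Y, k) = (5 + k)*(14 + Y) (U(Y, k) = (14 + Y)*(5 + k) = (5 + k)*(14 + Y))
f = 1932 (f = (9 - 1*(-45)) + 1878 = (9 + 45) + 1878 = 54 + 1878 = 1932)
f*U(-15, 43) = 1932*(70 + 5*(-15) + 14*43 - 15*43) = 1932*(70 - 75 + 602 - 645) = 1932*(-48) = -92736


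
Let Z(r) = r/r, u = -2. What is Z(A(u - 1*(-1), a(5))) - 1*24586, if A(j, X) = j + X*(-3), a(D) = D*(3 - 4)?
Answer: -24585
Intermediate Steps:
a(D) = -D (a(D) = D*(-1) = -D)
A(j, X) = j - 3*X
Z(r) = 1
Z(A(u - 1*(-1), a(5))) - 1*24586 = 1 - 1*24586 = 1 - 24586 = -24585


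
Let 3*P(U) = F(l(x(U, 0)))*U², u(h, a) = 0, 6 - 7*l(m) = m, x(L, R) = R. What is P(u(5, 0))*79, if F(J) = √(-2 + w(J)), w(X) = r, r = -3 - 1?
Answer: 0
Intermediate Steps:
r = -4
w(X) = -4
l(m) = 6/7 - m/7
F(J) = I*√6 (F(J) = √(-2 - 4) = √(-6) = I*√6)
P(U) = I*√6*U²/3 (P(U) = ((I*√6)*U²)/3 = (I*√6*U²)/3 = I*√6*U²/3)
P(u(5, 0))*79 = ((⅓)*I*√6*0²)*79 = ((⅓)*I*√6*0)*79 = 0*79 = 0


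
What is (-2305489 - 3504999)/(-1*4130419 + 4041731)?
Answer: 726311/11086 ≈ 65.516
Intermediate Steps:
(-2305489 - 3504999)/(-1*4130419 + 4041731) = -5810488/(-4130419 + 4041731) = -5810488/(-88688) = -5810488*(-1/88688) = 726311/11086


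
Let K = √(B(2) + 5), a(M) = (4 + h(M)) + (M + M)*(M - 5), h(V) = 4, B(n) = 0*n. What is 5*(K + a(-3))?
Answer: 280 + 5*√5 ≈ 291.18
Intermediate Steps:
B(n) = 0
a(M) = 8 + 2*M*(-5 + M) (a(M) = (4 + 4) + (M + M)*(M - 5) = 8 + (2*M)*(-5 + M) = 8 + 2*M*(-5 + M))
K = √5 (K = √(0 + 5) = √5 ≈ 2.2361)
5*(K + a(-3)) = 5*(√5 + (8 - 10*(-3) + 2*(-3)²)) = 5*(√5 + (8 + 30 + 2*9)) = 5*(√5 + (8 + 30 + 18)) = 5*(√5 + 56) = 5*(56 + √5) = 280 + 5*√5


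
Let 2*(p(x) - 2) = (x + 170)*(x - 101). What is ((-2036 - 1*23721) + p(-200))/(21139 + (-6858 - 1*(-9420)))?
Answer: -21240/23701 ≈ -0.89616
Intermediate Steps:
p(x) = 2 + (-101 + x)*(170 + x)/2 (p(x) = 2 + ((x + 170)*(x - 101))/2 = 2 + ((170 + x)*(-101 + x))/2 = 2 + ((-101 + x)*(170 + x))/2 = 2 + (-101 + x)*(170 + x)/2)
((-2036 - 1*23721) + p(-200))/(21139 + (-6858 - 1*(-9420))) = ((-2036 - 1*23721) + (-8583 + (½)*(-200)² + (69/2)*(-200)))/(21139 + (-6858 - 1*(-9420))) = ((-2036 - 23721) + (-8583 + (½)*40000 - 6900))/(21139 + (-6858 + 9420)) = (-25757 + (-8583 + 20000 - 6900))/(21139 + 2562) = (-25757 + 4517)/23701 = -21240*1/23701 = -21240/23701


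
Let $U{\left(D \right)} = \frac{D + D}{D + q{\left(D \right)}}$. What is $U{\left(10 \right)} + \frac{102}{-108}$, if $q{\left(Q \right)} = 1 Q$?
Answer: $\frac{1}{18} \approx 0.055556$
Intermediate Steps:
$q{\left(Q \right)} = Q$
$U{\left(D \right)} = 1$ ($U{\left(D \right)} = \frac{D + D}{D + D} = \frac{2 D}{2 D} = 2 D \frac{1}{2 D} = 1$)
$U{\left(10 \right)} + \frac{102}{-108} = 1 + \frac{102}{-108} = 1 + 102 \left(- \frac{1}{108}\right) = 1 - \frac{17}{18} = \frac{1}{18}$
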